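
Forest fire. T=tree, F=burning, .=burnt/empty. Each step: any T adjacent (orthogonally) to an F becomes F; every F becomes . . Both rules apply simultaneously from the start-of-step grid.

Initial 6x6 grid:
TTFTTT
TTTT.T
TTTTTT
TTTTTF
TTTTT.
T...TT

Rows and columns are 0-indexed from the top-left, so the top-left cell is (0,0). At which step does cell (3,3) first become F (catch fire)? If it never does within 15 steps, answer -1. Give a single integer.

Step 1: cell (3,3)='T' (+5 fires, +2 burnt)
Step 2: cell (3,3)='F' (+9 fires, +5 burnt)
  -> target ignites at step 2
Step 3: cell (3,3)='.' (+7 fires, +9 burnt)
Step 4: cell (3,3)='.' (+4 fires, +7 burnt)
Step 5: cell (3,3)='.' (+2 fires, +4 burnt)
Step 6: cell (3,3)='.' (+1 fires, +2 burnt)
Step 7: cell (3,3)='.' (+1 fires, +1 burnt)
Step 8: cell (3,3)='.' (+0 fires, +1 burnt)
  fire out at step 8

2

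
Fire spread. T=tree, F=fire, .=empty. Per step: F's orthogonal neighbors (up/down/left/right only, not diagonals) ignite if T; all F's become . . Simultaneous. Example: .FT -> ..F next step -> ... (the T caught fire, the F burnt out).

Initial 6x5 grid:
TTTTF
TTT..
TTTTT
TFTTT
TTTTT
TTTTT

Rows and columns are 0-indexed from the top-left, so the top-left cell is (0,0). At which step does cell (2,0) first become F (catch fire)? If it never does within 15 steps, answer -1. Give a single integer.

Step 1: cell (2,0)='T' (+5 fires, +2 burnt)
Step 2: cell (2,0)='F' (+8 fires, +5 burnt)
  -> target ignites at step 2
Step 3: cell (2,0)='.' (+8 fires, +8 burnt)
Step 4: cell (2,0)='.' (+4 fires, +8 burnt)
Step 5: cell (2,0)='.' (+1 fires, +4 burnt)
Step 6: cell (2,0)='.' (+0 fires, +1 burnt)
  fire out at step 6

2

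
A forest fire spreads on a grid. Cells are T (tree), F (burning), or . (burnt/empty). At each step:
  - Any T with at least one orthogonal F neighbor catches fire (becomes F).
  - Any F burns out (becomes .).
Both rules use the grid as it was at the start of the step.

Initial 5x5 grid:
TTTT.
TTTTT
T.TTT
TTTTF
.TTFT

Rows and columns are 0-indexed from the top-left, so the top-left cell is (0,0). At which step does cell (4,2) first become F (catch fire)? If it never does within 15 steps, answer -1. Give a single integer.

Step 1: cell (4,2)='F' (+4 fires, +2 burnt)
  -> target ignites at step 1
Step 2: cell (4,2)='.' (+4 fires, +4 burnt)
Step 3: cell (4,2)='.' (+3 fires, +4 burnt)
Step 4: cell (4,2)='.' (+3 fires, +3 burnt)
Step 5: cell (4,2)='.' (+3 fires, +3 burnt)
Step 6: cell (4,2)='.' (+2 fires, +3 burnt)
Step 7: cell (4,2)='.' (+1 fires, +2 burnt)
Step 8: cell (4,2)='.' (+0 fires, +1 burnt)
  fire out at step 8

1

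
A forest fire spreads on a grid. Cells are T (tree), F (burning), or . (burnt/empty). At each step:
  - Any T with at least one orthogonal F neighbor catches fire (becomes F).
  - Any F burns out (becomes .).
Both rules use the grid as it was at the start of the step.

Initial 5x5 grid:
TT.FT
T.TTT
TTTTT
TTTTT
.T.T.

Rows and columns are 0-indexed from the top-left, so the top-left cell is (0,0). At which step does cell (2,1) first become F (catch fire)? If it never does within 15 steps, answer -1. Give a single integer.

Step 1: cell (2,1)='T' (+2 fires, +1 burnt)
Step 2: cell (2,1)='T' (+3 fires, +2 burnt)
Step 3: cell (2,1)='T' (+3 fires, +3 burnt)
Step 4: cell (2,1)='F' (+4 fires, +3 burnt)
  -> target ignites at step 4
Step 5: cell (2,1)='.' (+2 fires, +4 burnt)
Step 6: cell (2,1)='.' (+3 fires, +2 burnt)
Step 7: cell (2,1)='.' (+1 fires, +3 burnt)
Step 8: cell (2,1)='.' (+1 fires, +1 burnt)
Step 9: cell (2,1)='.' (+0 fires, +1 burnt)
  fire out at step 9

4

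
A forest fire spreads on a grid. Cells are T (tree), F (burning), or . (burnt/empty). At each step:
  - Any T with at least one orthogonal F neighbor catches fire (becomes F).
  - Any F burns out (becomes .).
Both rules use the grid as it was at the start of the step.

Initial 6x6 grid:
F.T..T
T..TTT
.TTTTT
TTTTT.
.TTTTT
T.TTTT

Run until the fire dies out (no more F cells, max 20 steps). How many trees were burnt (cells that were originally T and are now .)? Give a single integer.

Step 1: +1 fires, +1 burnt (F count now 1)
Step 2: +0 fires, +1 burnt (F count now 0)
Fire out after step 2
Initially T: 26, now '.': 11
Total burnt (originally-T cells now '.'): 1

Answer: 1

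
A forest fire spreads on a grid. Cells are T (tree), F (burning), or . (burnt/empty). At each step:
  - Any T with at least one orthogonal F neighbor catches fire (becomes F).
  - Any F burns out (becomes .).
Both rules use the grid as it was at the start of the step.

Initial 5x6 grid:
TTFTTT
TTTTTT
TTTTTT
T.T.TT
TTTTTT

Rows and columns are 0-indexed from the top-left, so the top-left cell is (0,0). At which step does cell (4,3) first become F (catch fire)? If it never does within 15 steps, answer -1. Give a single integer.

Step 1: cell (4,3)='T' (+3 fires, +1 burnt)
Step 2: cell (4,3)='T' (+5 fires, +3 burnt)
Step 3: cell (4,3)='T' (+6 fires, +5 burnt)
Step 4: cell (4,3)='T' (+4 fires, +6 burnt)
Step 5: cell (4,3)='F' (+5 fires, +4 burnt)
  -> target ignites at step 5
Step 6: cell (4,3)='.' (+3 fires, +5 burnt)
Step 7: cell (4,3)='.' (+1 fires, +3 burnt)
Step 8: cell (4,3)='.' (+0 fires, +1 burnt)
  fire out at step 8

5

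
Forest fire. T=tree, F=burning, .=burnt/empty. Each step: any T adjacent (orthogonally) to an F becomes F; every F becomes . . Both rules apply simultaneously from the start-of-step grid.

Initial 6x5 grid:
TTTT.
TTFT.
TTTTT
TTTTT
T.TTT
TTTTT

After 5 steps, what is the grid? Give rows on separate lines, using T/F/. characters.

Step 1: 4 trees catch fire, 1 burn out
  TTFT.
  TF.F.
  TTFTT
  TTTTT
  T.TTT
  TTTTT
Step 2: 6 trees catch fire, 4 burn out
  TF.F.
  F....
  TF.FT
  TTFTT
  T.TTT
  TTTTT
Step 3: 6 trees catch fire, 6 burn out
  F....
  .....
  F...F
  TF.FT
  T.FTT
  TTTTT
Step 4: 4 trees catch fire, 6 burn out
  .....
  .....
  .....
  F...F
  T..FT
  TTFTT
Step 5: 4 trees catch fire, 4 burn out
  .....
  .....
  .....
  .....
  F...F
  TF.FT

.....
.....
.....
.....
F...F
TF.FT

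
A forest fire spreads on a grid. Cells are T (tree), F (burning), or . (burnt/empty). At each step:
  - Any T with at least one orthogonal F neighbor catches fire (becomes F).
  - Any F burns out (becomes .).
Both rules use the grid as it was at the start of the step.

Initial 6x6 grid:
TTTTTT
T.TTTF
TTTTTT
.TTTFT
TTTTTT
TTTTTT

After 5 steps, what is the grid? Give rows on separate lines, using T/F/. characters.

Step 1: 7 trees catch fire, 2 burn out
  TTTTTF
  T.TTF.
  TTTTFF
  .TTF.F
  TTTTFT
  TTTTTT
Step 2: 7 trees catch fire, 7 burn out
  TTTTF.
  T.TF..
  TTTF..
  .TF...
  TTTF.F
  TTTTFT
Step 3: 7 trees catch fire, 7 burn out
  TTTF..
  T.F...
  TTF...
  .F....
  TTF...
  TTTF.F
Step 4: 4 trees catch fire, 7 burn out
  TTF...
  T.....
  TF....
  ......
  TF....
  TTF...
Step 5: 4 trees catch fire, 4 burn out
  TF....
  T.....
  F.....
  ......
  F.....
  TF....

TF....
T.....
F.....
......
F.....
TF....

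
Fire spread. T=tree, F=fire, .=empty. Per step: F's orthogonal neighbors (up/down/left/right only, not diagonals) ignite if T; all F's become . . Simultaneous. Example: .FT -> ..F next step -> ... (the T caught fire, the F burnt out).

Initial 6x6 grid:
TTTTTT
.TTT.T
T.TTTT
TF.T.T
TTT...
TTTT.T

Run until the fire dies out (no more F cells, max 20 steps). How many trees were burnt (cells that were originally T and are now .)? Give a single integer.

Answer: 9

Derivation:
Step 1: +2 fires, +1 burnt (F count now 2)
Step 2: +4 fires, +2 burnt (F count now 4)
Step 3: +2 fires, +4 burnt (F count now 2)
Step 4: +1 fires, +2 burnt (F count now 1)
Step 5: +0 fires, +1 burnt (F count now 0)
Fire out after step 5
Initially T: 26, now '.': 19
Total burnt (originally-T cells now '.'): 9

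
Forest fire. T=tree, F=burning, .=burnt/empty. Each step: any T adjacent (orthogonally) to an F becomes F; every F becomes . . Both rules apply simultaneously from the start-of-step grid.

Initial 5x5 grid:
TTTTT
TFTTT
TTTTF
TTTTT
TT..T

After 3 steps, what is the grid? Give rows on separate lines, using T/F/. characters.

Step 1: 7 trees catch fire, 2 burn out
  TFTTT
  F.FTF
  TFTF.
  TTTTF
  TT..T
Step 2: 9 trees catch fire, 7 burn out
  F.FTF
  ...F.
  F.F..
  TFTF.
  TT..F
Step 3: 4 trees catch fire, 9 burn out
  ...F.
  .....
  .....
  F.F..
  TF...

...F.
.....
.....
F.F..
TF...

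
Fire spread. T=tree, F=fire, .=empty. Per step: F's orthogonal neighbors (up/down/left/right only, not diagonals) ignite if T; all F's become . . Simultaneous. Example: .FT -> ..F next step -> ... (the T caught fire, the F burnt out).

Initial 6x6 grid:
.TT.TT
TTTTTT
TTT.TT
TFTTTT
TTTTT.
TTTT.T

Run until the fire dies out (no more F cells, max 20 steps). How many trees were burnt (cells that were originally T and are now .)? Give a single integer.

Answer: 29

Derivation:
Step 1: +4 fires, +1 burnt (F count now 4)
Step 2: +7 fires, +4 burnt (F count now 7)
Step 3: +7 fires, +7 burnt (F count now 7)
Step 4: +6 fires, +7 burnt (F count now 6)
Step 5: +2 fires, +6 burnt (F count now 2)
Step 6: +2 fires, +2 burnt (F count now 2)
Step 7: +1 fires, +2 burnt (F count now 1)
Step 8: +0 fires, +1 burnt (F count now 0)
Fire out after step 8
Initially T: 30, now '.': 35
Total burnt (originally-T cells now '.'): 29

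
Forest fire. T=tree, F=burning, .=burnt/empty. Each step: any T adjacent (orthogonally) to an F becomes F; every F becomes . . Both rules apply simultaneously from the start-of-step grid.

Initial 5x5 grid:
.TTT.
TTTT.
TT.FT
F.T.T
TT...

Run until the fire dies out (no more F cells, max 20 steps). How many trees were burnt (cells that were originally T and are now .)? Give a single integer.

Answer: 13

Derivation:
Step 1: +4 fires, +2 burnt (F count now 4)
Step 2: +6 fires, +4 burnt (F count now 6)
Step 3: +2 fires, +6 burnt (F count now 2)
Step 4: +1 fires, +2 burnt (F count now 1)
Step 5: +0 fires, +1 burnt (F count now 0)
Fire out after step 5
Initially T: 14, now '.': 24
Total burnt (originally-T cells now '.'): 13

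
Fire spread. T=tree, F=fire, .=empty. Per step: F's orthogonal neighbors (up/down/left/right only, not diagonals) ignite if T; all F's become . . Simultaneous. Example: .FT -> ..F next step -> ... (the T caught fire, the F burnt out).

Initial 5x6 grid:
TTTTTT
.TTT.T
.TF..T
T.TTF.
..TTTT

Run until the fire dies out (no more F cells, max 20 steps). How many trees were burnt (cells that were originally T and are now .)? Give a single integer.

Step 1: +5 fires, +2 burnt (F count now 5)
Step 2: +6 fires, +5 burnt (F count now 6)
Step 3: +2 fires, +6 burnt (F count now 2)
Step 4: +2 fires, +2 burnt (F count now 2)
Step 5: +1 fires, +2 burnt (F count now 1)
Step 6: +1 fires, +1 burnt (F count now 1)
Step 7: +1 fires, +1 burnt (F count now 1)
Step 8: +0 fires, +1 burnt (F count now 0)
Fire out after step 8
Initially T: 19, now '.': 29
Total burnt (originally-T cells now '.'): 18

Answer: 18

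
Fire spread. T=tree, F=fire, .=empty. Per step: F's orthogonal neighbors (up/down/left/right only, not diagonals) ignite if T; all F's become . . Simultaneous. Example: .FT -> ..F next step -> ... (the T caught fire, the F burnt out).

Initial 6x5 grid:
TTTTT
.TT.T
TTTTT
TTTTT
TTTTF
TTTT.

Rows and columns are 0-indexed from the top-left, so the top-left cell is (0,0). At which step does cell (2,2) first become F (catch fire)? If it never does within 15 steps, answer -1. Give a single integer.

Step 1: cell (2,2)='T' (+2 fires, +1 burnt)
Step 2: cell (2,2)='T' (+4 fires, +2 burnt)
Step 3: cell (2,2)='T' (+5 fires, +4 burnt)
Step 4: cell (2,2)='F' (+5 fires, +5 burnt)
  -> target ignites at step 4
Step 5: cell (2,2)='.' (+5 fires, +5 burnt)
Step 6: cell (2,2)='.' (+3 fires, +5 burnt)
Step 7: cell (2,2)='.' (+1 fires, +3 burnt)
Step 8: cell (2,2)='.' (+1 fires, +1 burnt)
Step 9: cell (2,2)='.' (+0 fires, +1 burnt)
  fire out at step 9

4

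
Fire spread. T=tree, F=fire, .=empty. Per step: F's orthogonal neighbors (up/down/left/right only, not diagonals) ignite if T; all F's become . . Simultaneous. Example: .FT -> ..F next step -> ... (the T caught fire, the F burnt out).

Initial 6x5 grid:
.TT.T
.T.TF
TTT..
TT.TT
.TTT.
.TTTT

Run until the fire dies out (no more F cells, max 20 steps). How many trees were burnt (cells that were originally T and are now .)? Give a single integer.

Answer: 2

Derivation:
Step 1: +2 fires, +1 burnt (F count now 2)
Step 2: +0 fires, +2 burnt (F count now 0)
Fire out after step 2
Initially T: 19, now '.': 13
Total burnt (originally-T cells now '.'): 2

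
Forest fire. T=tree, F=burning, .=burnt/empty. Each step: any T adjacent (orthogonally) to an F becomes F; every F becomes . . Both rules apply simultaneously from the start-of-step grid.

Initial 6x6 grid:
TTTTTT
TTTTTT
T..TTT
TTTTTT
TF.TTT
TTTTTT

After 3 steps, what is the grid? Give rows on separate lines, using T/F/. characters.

Step 1: 3 trees catch fire, 1 burn out
  TTTTTT
  TTTTTT
  T..TTT
  TFTTTT
  F..TTT
  TFTTTT
Step 2: 4 trees catch fire, 3 burn out
  TTTTTT
  TTTTTT
  T..TTT
  F.FTTT
  ...TTT
  F.FTTT
Step 3: 3 trees catch fire, 4 burn out
  TTTTTT
  TTTTTT
  F..TTT
  ...FTT
  ...TTT
  ...FTT

TTTTTT
TTTTTT
F..TTT
...FTT
...TTT
...FTT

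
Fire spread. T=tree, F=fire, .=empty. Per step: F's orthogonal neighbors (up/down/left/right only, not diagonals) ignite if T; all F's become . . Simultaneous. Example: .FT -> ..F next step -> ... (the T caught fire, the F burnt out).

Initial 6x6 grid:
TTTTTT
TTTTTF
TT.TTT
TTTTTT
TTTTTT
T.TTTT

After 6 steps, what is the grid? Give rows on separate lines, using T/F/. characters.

Step 1: 3 trees catch fire, 1 burn out
  TTTTTF
  TTTTF.
  TT.TTF
  TTTTTT
  TTTTTT
  T.TTTT
Step 2: 4 trees catch fire, 3 burn out
  TTTTF.
  TTTF..
  TT.TF.
  TTTTTF
  TTTTTT
  T.TTTT
Step 3: 5 trees catch fire, 4 burn out
  TTTF..
  TTF...
  TT.F..
  TTTTF.
  TTTTTF
  T.TTTT
Step 4: 5 trees catch fire, 5 burn out
  TTF...
  TF....
  TT....
  TTTF..
  TTTTF.
  T.TTTF
Step 5: 6 trees catch fire, 5 burn out
  TF....
  F.....
  TF....
  TTF...
  TTTF..
  T.TTF.
Step 6: 5 trees catch fire, 6 burn out
  F.....
  ......
  F.....
  TF....
  TTF...
  T.TF..

F.....
......
F.....
TF....
TTF...
T.TF..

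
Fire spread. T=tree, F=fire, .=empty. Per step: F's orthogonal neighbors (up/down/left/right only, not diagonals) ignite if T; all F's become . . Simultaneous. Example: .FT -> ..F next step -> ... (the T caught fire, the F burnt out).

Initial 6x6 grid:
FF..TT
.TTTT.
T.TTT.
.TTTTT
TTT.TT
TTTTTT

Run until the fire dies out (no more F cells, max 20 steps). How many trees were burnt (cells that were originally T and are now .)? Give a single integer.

Step 1: +1 fires, +2 burnt (F count now 1)
Step 2: +1 fires, +1 burnt (F count now 1)
Step 3: +2 fires, +1 burnt (F count now 2)
Step 4: +3 fires, +2 burnt (F count now 3)
Step 5: +5 fires, +3 burnt (F count now 5)
Step 6: +4 fires, +5 burnt (F count now 4)
Step 7: +5 fires, +4 burnt (F count now 5)
Step 8: +3 fires, +5 burnt (F count now 3)
Step 9: +1 fires, +3 burnt (F count now 1)
Step 10: +0 fires, +1 burnt (F count now 0)
Fire out after step 10
Initially T: 26, now '.': 35
Total burnt (originally-T cells now '.'): 25

Answer: 25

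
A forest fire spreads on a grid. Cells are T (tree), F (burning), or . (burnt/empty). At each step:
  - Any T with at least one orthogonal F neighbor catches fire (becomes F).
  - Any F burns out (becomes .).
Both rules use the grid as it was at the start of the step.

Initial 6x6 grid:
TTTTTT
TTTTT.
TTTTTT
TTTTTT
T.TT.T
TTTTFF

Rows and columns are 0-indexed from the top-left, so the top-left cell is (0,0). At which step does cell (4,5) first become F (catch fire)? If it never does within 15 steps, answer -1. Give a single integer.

Step 1: cell (4,5)='F' (+2 fires, +2 burnt)
  -> target ignites at step 1
Step 2: cell (4,5)='.' (+3 fires, +2 burnt)
Step 3: cell (4,5)='.' (+5 fires, +3 burnt)
Step 4: cell (4,5)='.' (+4 fires, +5 burnt)
Step 5: cell (4,5)='.' (+5 fires, +4 burnt)
Step 6: cell (4,5)='.' (+5 fires, +5 burnt)
Step 7: cell (4,5)='.' (+4 fires, +5 burnt)
Step 8: cell (4,5)='.' (+2 fires, +4 burnt)
Step 9: cell (4,5)='.' (+1 fires, +2 burnt)
Step 10: cell (4,5)='.' (+0 fires, +1 burnt)
  fire out at step 10

1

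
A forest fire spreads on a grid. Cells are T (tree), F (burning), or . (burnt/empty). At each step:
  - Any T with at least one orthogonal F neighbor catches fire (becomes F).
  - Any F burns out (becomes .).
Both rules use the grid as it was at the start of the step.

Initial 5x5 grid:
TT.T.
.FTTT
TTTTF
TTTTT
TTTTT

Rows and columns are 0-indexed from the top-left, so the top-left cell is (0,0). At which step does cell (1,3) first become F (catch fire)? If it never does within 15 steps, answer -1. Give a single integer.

Step 1: cell (1,3)='T' (+6 fires, +2 burnt)
Step 2: cell (1,3)='F' (+7 fires, +6 burnt)
  -> target ignites at step 2
Step 3: cell (1,3)='.' (+5 fires, +7 burnt)
Step 4: cell (1,3)='.' (+2 fires, +5 burnt)
Step 5: cell (1,3)='.' (+0 fires, +2 burnt)
  fire out at step 5

2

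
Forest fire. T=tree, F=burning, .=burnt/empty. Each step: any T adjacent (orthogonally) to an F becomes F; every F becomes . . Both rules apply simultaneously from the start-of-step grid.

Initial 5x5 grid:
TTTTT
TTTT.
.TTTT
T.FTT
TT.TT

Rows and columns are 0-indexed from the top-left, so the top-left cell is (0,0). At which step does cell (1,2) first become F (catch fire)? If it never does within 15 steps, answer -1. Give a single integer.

Step 1: cell (1,2)='T' (+2 fires, +1 burnt)
Step 2: cell (1,2)='F' (+5 fires, +2 burnt)
  -> target ignites at step 2
Step 3: cell (1,2)='.' (+5 fires, +5 burnt)
Step 4: cell (1,2)='.' (+3 fires, +5 burnt)
Step 5: cell (1,2)='.' (+2 fires, +3 burnt)
Step 6: cell (1,2)='.' (+0 fires, +2 burnt)
  fire out at step 6

2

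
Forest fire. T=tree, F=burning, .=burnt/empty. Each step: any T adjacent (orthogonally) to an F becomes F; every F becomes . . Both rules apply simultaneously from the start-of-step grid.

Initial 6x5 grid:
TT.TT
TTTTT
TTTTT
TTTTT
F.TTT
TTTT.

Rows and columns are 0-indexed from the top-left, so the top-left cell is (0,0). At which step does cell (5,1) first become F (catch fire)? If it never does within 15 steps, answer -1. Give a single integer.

Step 1: cell (5,1)='T' (+2 fires, +1 burnt)
Step 2: cell (5,1)='F' (+3 fires, +2 burnt)
  -> target ignites at step 2
Step 3: cell (5,1)='.' (+4 fires, +3 burnt)
Step 4: cell (5,1)='.' (+6 fires, +4 burnt)
Step 5: cell (5,1)='.' (+5 fires, +6 burnt)
Step 6: cell (5,1)='.' (+3 fires, +5 burnt)
Step 7: cell (5,1)='.' (+2 fires, +3 burnt)
Step 8: cell (5,1)='.' (+1 fires, +2 burnt)
Step 9: cell (5,1)='.' (+0 fires, +1 burnt)
  fire out at step 9

2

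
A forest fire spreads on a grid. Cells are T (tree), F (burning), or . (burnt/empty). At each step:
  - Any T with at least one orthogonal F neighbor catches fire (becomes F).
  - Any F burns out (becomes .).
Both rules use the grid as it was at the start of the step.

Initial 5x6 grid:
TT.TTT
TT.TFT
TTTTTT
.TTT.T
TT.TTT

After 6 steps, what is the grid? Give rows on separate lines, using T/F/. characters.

Step 1: 4 trees catch fire, 1 burn out
  TT.TFT
  TT.F.F
  TTTTFT
  .TTT.T
  TT.TTT
Step 2: 4 trees catch fire, 4 burn out
  TT.F.F
  TT....
  TTTF.F
  .TTT.T
  TT.TTT
Step 3: 3 trees catch fire, 4 burn out
  TT....
  TT....
  TTF...
  .TTF.F
  TT.TTT
Step 4: 4 trees catch fire, 3 burn out
  TT....
  TT....
  TF....
  .TF...
  TT.FTF
Step 5: 4 trees catch fire, 4 burn out
  TT....
  TF....
  F.....
  .F....
  TT..F.
Step 6: 3 trees catch fire, 4 burn out
  TF....
  F.....
  ......
  ......
  TF....

TF....
F.....
......
......
TF....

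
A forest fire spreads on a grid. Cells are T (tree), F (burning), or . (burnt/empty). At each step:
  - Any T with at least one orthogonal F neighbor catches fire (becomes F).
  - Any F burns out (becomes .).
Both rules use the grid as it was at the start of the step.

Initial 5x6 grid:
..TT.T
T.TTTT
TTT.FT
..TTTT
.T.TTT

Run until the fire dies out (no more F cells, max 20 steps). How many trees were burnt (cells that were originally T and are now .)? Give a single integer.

Step 1: +3 fires, +1 burnt (F count now 3)
Step 2: +5 fires, +3 burnt (F count now 5)
Step 3: +6 fires, +5 burnt (F count now 6)
Step 4: +2 fires, +6 burnt (F count now 2)
Step 5: +1 fires, +2 burnt (F count now 1)
Step 6: +1 fires, +1 burnt (F count now 1)
Step 7: +1 fires, +1 burnt (F count now 1)
Step 8: +0 fires, +1 burnt (F count now 0)
Fire out after step 8
Initially T: 20, now '.': 29
Total burnt (originally-T cells now '.'): 19

Answer: 19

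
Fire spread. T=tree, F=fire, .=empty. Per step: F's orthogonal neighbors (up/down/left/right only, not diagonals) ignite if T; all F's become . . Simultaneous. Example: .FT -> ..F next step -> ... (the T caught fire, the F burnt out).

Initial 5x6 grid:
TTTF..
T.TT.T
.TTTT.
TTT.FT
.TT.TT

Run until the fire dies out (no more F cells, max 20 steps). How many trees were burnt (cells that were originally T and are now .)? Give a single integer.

Step 1: +5 fires, +2 burnt (F count now 5)
Step 2: +4 fires, +5 burnt (F count now 4)
Step 3: +2 fires, +4 burnt (F count now 2)
Step 4: +3 fires, +2 burnt (F count now 3)
Step 5: +2 fires, +3 burnt (F count now 2)
Step 6: +2 fires, +2 burnt (F count now 2)
Step 7: +0 fires, +2 burnt (F count now 0)
Fire out after step 7
Initially T: 19, now '.': 29
Total burnt (originally-T cells now '.'): 18

Answer: 18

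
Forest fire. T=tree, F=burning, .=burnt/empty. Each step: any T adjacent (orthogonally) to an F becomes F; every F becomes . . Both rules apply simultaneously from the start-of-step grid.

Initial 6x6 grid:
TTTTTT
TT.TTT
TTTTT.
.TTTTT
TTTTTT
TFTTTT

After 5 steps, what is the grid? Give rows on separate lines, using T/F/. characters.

Step 1: 3 trees catch fire, 1 burn out
  TTTTTT
  TT.TTT
  TTTTT.
  .TTTTT
  TFTTTT
  F.FTTT
Step 2: 4 trees catch fire, 3 burn out
  TTTTTT
  TT.TTT
  TTTTT.
  .FTTTT
  F.FTTT
  ...FTT
Step 3: 4 trees catch fire, 4 burn out
  TTTTTT
  TT.TTT
  TFTTT.
  ..FTTT
  ...FTT
  ....FT
Step 4: 6 trees catch fire, 4 burn out
  TTTTTT
  TF.TTT
  F.FTT.
  ...FTT
  ....FT
  .....F
Step 5: 5 trees catch fire, 6 burn out
  TFTTTT
  F..TTT
  ...FT.
  ....FT
  .....F
  ......

TFTTTT
F..TTT
...FT.
....FT
.....F
......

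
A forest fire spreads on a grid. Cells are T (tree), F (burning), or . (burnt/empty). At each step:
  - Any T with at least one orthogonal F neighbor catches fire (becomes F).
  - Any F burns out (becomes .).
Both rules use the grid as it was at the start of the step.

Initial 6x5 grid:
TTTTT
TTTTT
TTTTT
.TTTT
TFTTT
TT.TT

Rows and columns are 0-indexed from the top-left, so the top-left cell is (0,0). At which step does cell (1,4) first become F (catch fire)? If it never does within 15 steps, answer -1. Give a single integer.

Step 1: cell (1,4)='T' (+4 fires, +1 burnt)
Step 2: cell (1,4)='T' (+4 fires, +4 burnt)
Step 3: cell (1,4)='T' (+6 fires, +4 burnt)
Step 4: cell (1,4)='T' (+6 fires, +6 burnt)
Step 5: cell (1,4)='T' (+4 fires, +6 burnt)
Step 6: cell (1,4)='F' (+2 fires, +4 burnt)
  -> target ignites at step 6
Step 7: cell (1,4)='.' (+1 fires, +2 burnt)
Step 8: cell (1,4)='.' (+0 fires, +1 burnt)
  fire out at step 8

6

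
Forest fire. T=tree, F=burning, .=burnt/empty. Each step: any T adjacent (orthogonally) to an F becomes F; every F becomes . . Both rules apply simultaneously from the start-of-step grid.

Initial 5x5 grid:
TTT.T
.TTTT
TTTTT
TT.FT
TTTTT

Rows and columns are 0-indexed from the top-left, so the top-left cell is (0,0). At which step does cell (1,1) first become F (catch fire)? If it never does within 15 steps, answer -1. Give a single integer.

Step 1: cell (1,1)='T' (+3 fires, +1 burnt)
Step 2: cell (1,1)='T' (+5 fires, +3 burnt)
Step 3: cell (1,1)='T' (+4 fires, +5 burnt)
Step 4: cell (1,1)='F' (+6 fires, +4 burnt)
  -> target ignites at step 4
Step 5: cell (1,1)='.' (+2 fires, +6 burnt)
Step 6: cell (1,1)='.' (+1 fires, +2 burnt)
Step 7: cell (1,1)='.' (+0 fires, +1 burnt)
  fire out at step 7

4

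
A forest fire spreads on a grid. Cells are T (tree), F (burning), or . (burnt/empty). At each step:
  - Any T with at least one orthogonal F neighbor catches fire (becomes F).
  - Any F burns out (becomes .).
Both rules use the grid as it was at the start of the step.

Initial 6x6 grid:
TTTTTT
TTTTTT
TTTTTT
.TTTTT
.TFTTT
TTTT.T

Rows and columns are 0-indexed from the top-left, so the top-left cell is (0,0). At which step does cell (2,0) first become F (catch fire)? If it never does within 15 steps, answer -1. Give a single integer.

Step 1: cell (2,0)='T' (+4 fires, +1 burnt)
Step 2: cell (2,0)='T' (+6 fires, +4 burnt)
Step 3: cell (2,0)='T' (+6 fires, +6 burnt)
Step 4: cell (2,0)='F' (+7 fires, +6 burnt)
  -> target ignites at step 4
Step 5: cell (2,0)='.' (+5 fires, +7 burnt)
Step 6: cell (2,0)='.' (+3 fires, +5 burnt)
Step 7: cell (2,0)='.' (+1 fires, +3 burnt)
Step 8: cell (2,0)='.' (+0 fires, +1 burnt)
  fire out at step 8

4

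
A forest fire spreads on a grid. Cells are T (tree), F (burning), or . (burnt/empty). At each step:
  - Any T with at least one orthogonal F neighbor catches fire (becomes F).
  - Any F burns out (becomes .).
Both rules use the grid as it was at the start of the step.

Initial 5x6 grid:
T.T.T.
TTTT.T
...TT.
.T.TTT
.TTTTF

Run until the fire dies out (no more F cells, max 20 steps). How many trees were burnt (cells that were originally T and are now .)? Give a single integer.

Answer: 16

Derivation:
Step 1: +2 fires, +1 burnt (F count now 2)
Step 2: +2 fires, +2 burnt (F count now 2)
Step 3: +3 fires, +2 burnt (F count now 3)
Step 4: +2 fires, +3 burnt (F count now 2)
Step 5: +2 fires, +2 burnt (F count now 2)
Step 6: +1 fires, +2 burnt (F count now 1)
Step 7: +2 fires, +1 burnt (F count now 2)
Step 8: +1 fires, +2 burnt (F count now 1)
Step 9: +1 fires, +1 burnt (F count now 1)
Step 10: +0 fires, +1 burnt (F count now 0)
Fire out after step 10
Initially T: 18, now '.': 28
Total burnt (originally-T cells now '.'): 16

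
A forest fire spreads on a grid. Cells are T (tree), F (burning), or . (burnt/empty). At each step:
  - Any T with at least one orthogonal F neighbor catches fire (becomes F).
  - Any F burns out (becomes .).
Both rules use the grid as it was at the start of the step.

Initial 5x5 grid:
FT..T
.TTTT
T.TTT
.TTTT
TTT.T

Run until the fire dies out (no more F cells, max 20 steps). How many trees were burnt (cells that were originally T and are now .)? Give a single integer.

Step 1: +1 fires, +1 burnt (F count now 1)
Step 2: +1 fires, +1 burnt (F count now 1)
Step 3: +1 fires, +1 burnt (F count now 1)
Step 4: +2 fires, +1 burnt (F count now 2)
Step 5: +3 fires, +2 burnt (F count now 3)
Step 6: +5 fires, +3 burnt (F count now 5)
Step 7: +2 fires, +5 burnt (F count now 2)
Step 8: +2 fires, +2 burnt (F count now 2)
Step 9: +0 fires, +2 burnt (F count now 0)
Fire out after step 9
Initially T: 18, now '.': 24
Total burnt (originally-T cells now '.'): 17

Answer: 17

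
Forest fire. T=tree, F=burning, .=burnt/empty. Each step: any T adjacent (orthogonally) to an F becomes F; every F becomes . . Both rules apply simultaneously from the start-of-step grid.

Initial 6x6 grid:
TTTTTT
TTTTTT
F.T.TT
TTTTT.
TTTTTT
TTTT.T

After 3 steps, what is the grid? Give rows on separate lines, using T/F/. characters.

Step 1: 2 trees catch fire, 1 burn out
  TTTTTT
  FTTTTT
  ..T.TT
  FTTTT.
  TTTTTT
  TTTT.T
Step 2: 4 trees catch fire, 2 burn out
  FTTTTT
  .FTTTT
  ..T.TT
  .FTTT.
  FTTTTT
  TTTT.T
Step 3: 5 trees catch fire, 4 burn out
  .FTTTT
  ..FTTT
  ..T.TT
  ..FTT.
  .FTTTT
  FTTT.T

.FTTTT
..FTTT
..T.TT
..FTT.
.FTTTT
FTTT.T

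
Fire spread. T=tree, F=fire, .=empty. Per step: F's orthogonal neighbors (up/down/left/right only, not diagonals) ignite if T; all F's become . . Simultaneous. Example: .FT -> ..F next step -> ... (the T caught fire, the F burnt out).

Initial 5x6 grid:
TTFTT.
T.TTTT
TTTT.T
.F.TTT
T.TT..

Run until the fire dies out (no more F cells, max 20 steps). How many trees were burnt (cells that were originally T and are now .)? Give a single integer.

Step 1: +4 fires, +2 burnt (F count now 4)
Step 2: +5 fires, +4 burnt (F count now 5)
Step 3: +3 fires, +5 burnt (F count now 3)
Step 4: +2 fires, +3 burnt (F count now 2)
Step 5: +3 fires, +2 burnt (F count now 3)
Step 6: +2 fires, +3 burnt (F count now 2)
Step 7: +0 fires, +2 burnt (F count now 0)
Fire out after step 7
Initially T: 20, now '.': 29
Total burnt (originally-T cells now '.'): 19

Answer: 19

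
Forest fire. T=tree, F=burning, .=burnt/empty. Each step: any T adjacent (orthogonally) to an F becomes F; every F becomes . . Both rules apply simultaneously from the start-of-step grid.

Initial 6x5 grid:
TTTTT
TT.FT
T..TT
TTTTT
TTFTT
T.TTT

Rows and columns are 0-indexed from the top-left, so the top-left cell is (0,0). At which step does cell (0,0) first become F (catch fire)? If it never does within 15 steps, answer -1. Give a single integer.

Step 1: cell (0,0)='T' (+7 fires, +2 burnt)
Step 2: cell (0,0)='T' (+8 fires, +7 burnt)
Step 3: cell (0,0)='T' (+5 fires, +8 burnt)
Step 4: cell (0,0)='F' (+3 fires, +5 burnt)
  -> target ignites at step 4
Step 5: cell (0,0)='.' (+1 fires, +3 burnt)
Step 6: cell (0,0)='.' (+0 fires, +1 burnt)
  fire out at step 6

4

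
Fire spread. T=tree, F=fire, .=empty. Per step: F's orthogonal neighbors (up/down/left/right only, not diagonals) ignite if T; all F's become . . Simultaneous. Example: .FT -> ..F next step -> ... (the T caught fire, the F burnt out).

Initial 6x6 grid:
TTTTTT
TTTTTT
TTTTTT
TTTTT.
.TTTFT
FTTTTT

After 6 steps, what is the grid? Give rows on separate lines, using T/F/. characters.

Step 1: 5 trees catch fire, 2 burn out
  TTTTTT
  TTTTTT
  TTTTTT
  TTTTF.
  .TTF.F
  .FTTFT
Step 2: 7 trees catch fire, 5 burn out
  TTTTTT
  TTTTTT
  TTTTFT
  TTTF..
  .FF...
  ..FF.F
Step 3: 5 trees catch fire, 7 burn out
  TTTTTT
  TTTTFT
  TTTF.F
  TFF...
  ......
  ......
Step 4: 6 trees catch fire, 5 burn out
  TTTTFT
  TTTF.F
  TFF...
  F.....
  ......
  ......
Step 5: 5 trees catch fire, 6 burn out
  TTTF.F
  TFF...
  F.....
  ......
  ......
  ......
Step 6: 3 trees catch fire, 5 burn out
  TFF...
  F.....
  ......
  ......
  ......
  ......

TFF...
F.....
......
......
......
......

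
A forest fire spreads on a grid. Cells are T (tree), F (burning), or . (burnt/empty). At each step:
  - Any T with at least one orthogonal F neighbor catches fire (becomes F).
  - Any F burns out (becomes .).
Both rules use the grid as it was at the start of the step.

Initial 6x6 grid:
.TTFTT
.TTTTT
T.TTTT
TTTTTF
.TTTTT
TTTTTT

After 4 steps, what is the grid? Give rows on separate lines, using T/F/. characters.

Step 1: 6 trees catch fire, 2 burn out
  .TF.FT
  .TTFTT
  T.TTTF
  TTTTF.
  .TTTTF
  TTTTTT
Step 2: 10 trees catch fire, 6 burn out
  .F...F
  .TF.FF
  T.TFF.
  TTTF..
  .TTTF.
  TTTTTF
Step 3: 5 trees catch fire, 10 burn out
  ......
  .F....
  T.F...
  TTF...
  .TTF..
  TTTTF.
Step 4: 3 trees catch fire, 5 burn out
  ......
  ......
  T.....
  TF....
  .TF...
  TTTF..

......
......
T.....
TF....
.TF...
TTTF..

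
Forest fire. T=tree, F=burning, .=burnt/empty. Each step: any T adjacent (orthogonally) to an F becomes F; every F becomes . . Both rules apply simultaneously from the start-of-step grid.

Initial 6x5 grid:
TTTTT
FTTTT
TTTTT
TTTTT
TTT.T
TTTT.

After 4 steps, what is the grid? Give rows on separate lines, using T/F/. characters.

Step 1: 3 trees catch fire, 1 burn out
  FTTTT
  .FTTT
  FTTTT
  TTTTT
  TTT.T
  TTTT.
Step 2: 4 trees catch fire, 3 burn out
  .FTTT
  ..FTT
  .FTTT
  FTTTT
  TTT.T
  TTTT.
Step 3: 5 trees catch fire, 4 burn out
  ..FTT
  ...FT
  ..FTT
  .FTTT
  FTT.T
  TTTT.
Step 4: 6 trees catch fire, 5 burn out
  ...FT
  ....F
  ...FT
  ..FTT
  .FT.T
  FTTT.

...FT
....F
...FT
..FTT
.FT.T
FTTT.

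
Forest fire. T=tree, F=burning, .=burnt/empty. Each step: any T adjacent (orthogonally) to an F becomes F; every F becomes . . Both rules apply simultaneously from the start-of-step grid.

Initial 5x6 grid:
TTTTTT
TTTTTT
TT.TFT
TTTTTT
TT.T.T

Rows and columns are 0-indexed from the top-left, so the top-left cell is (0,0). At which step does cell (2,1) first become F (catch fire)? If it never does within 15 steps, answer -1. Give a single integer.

Step 1: cell (2,1)='T' (+4 fires, +1 burnt)
Step 2: cell (2,1)='T' (+5 fires, +4 burnt)
Step 3: cell (2,1)='T' (+6 fires, +5 burnt)
Step 4: cell (2,1)='T' (+3 fires, +6 burnt)
Step 5: cell (2,1)='F' (+5 fires, +3 burnt)
  -> target ignites at step 5
Step 6: cell (2,1)='.' (+3 fires, +5 burnt)
Step 7: cell (2,1)='.' (+0 fires, +3 burnt)
  fire out at step 7

5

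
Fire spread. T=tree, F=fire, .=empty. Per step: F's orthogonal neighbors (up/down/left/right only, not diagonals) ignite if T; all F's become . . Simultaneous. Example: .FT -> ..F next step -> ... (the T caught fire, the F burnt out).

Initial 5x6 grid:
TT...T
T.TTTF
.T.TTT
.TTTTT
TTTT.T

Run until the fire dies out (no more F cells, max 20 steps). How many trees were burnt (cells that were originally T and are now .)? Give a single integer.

Step 1: +3 fires, +1 burnt (F count now 3)
Step 2: +3 fires, +3 burnt (F count now 3)
Step 3: +4 fires, +3 burnt (F count now 4)
Step 4: +1 fires, +4 burnt (F count now 1)
Step 5: +2 fires, +1 burnt (F count now 2)
Step 6: +2 fires, +2 burnt (F count now 2)
Step 7: +2 fires, +2 burnt (F count now 2)
Step 8: +1 fires, +2 burnt (F count now 1)
Step 9: +0 fires, +1 burnt (F count now 0)
Fire out after step 9
Initially T: 21, now '.': 27
Total burnt (originally-T cells now '.'): 18

Answer: 18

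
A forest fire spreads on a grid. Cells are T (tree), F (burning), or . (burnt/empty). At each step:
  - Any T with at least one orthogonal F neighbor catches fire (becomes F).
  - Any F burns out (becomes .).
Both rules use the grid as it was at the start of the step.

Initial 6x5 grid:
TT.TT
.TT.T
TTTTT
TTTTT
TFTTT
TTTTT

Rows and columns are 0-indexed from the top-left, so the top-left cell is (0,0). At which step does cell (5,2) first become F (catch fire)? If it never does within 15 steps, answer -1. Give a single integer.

Step 1: cell (5,2)='T' (+4 fires, +1 burnt)
Step 2: cell (5,2)='F' (+6 fires, +4 burnt)
  -> target ignites at step 2
Step 3: cell (5,2)='.' (+6 fires, +6 burnt)
Step 4: cell (5,2)='.' (+5 fires, +6 burnt)
Step 5: cell (5,2)='.' (+2 fires, +5 burnt)
Step 6: cell (5,2)='.' (+1 fires, +2 burnt)
Step 7: cell (5,2)='.' (+1 fires, +1 burnt)
Step 8: cell (5,2)='.' (+1 fires, +1 burnt)
Step 9: cell (5,2)='.' (+0 fires, +1 burnt)
  fire out at step 9

2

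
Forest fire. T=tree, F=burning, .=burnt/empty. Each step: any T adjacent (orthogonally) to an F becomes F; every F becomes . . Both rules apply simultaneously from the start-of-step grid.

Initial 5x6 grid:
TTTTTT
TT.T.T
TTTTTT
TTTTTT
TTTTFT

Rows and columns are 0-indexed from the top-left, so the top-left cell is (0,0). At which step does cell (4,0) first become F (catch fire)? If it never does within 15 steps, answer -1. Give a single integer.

Step 1: cell (4,0)='T' (+3 fires, +1 burnt)
Step 2: cell (4,0)='T' (+4 fires, +3 burnt)
Step 3: cell (4,0)='T' (+4 fires, +4 burnt)
Step 4: cell (4,0)='F' (+5 fires, +4 burnt)
  -> target ignites at step 4
Step 5: cell (4,0)='.' (+4 fires, +5 burnt)
Step 6: cell (4,0)='.' (+4 fires, +4 burnt)
Step 7: cell (4,0)='.' (+2 fires, +4 burnt)
Step 8: cell (4,0)='.' (+1 fires, +2 burnt)
Step 9: cell (4,0)='.' (+0 fires, +1 burnt)
  fire out at step 9

4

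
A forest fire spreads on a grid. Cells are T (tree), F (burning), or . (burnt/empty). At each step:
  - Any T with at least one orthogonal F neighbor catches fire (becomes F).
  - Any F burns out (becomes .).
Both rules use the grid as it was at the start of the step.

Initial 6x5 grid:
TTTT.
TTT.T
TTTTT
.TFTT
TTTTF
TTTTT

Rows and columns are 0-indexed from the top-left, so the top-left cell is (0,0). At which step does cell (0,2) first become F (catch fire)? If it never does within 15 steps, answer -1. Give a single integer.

Step 1: cell (0,2)='T' (+7 fires, +2 burnt)
Step 2: cell (0,2)='T' (+7 fires, +7 burnt)
Step 3: cell (0,2)='F' (+6 fires, +7 burnt)
  -> target ignites at step 3
Step 4: cell (0,2)='.' (+4 fires, +6 burnt)
Step 5: cell (0,2)='.' (+1 fires, +4 burnt)
Step 6: cell (0,2)='.' (+0 fires, +1 burnt)
  fire out at step 6

3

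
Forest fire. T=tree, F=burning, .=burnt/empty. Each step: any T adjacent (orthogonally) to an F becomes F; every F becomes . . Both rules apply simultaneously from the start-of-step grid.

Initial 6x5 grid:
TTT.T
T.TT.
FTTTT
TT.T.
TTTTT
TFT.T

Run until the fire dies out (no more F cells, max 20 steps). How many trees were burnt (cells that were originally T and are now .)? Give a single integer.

Step 1: +6 fires, +2 burnt (F count now 6)
Step 2: +5 fires, +6 burnt (F count now 5)
Step 3: +4 fires, +5 burnt (F count now 4)
Step 4: +5 fires, +4 burnt (F count now 5)
Step 5: +1 fires, +5 burnt (F count now 1)
Step 6: +0 fires, +1 burnt (F count now 0)
Fire out after step 6
Initially T: 22, now '.': 29
Total burnt (originally-T cells now '.'): 21

Answer: 21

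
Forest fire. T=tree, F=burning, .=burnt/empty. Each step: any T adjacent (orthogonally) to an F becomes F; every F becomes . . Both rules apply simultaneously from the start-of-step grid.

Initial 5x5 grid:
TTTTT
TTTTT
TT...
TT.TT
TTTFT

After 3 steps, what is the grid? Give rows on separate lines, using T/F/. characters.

Step 1: 3 trees catch fire, 1 burn out
  TTTTT
  TTTTT
  TT...
  TT.FT
  TTF.F
Step 2: 2 trees catch fire, 3 burn out
  TTTTT
  TTTTT
  TT...
  TT..F
  TF...
Step 3: 2 trees catch fire, 2 burn out
  TTTTT
  TTTTT
  TT...
  TF...
  F....

TTTTT
TTTTT
TT...
TF...
F....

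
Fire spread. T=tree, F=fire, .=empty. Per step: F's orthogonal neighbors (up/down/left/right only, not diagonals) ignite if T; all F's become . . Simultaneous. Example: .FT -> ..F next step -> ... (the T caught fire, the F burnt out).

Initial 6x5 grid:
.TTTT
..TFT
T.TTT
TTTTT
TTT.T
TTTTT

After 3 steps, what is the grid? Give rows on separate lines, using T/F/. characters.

Step 1: 4 trees catch fire, 1 burn out
  .TTFT
  ..F.F
  T.TFT
  TTTTT
  TTT.T
  TTTTT
Step 2: 5 trees catch fire, 4 burn out
  .TF.F
  .....
  T.F.F
  TTTFT
  TTT.T
  TTTTT
Step 3: 3 trees catch fire, 5 burn out
  .F...
  .....
  T....
  TTF.F
  TTT.T
  TTTTT

.F...
.....
T....
TTF.F
TTT.T
TTTTT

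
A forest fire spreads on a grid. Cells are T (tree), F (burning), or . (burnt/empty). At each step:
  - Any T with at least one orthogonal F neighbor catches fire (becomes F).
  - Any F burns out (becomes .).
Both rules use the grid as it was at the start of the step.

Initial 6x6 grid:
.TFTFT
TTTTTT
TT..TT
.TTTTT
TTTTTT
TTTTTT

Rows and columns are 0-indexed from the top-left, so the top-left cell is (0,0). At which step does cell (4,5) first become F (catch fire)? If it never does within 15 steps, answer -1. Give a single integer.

Step 1: cell (4,5)='T' (+5 fires, +2 burnt)
Step 2: cell (4,5)='T' (+4 fires, +5 burnt)
Step 3: cell (4,5)='T' (+4 fires, +4 burnt)
Step 4: cell (4,5)='T' (+5 fires, +4 burnt)
Step 5: cell (4,5)='F' (+5 fires, +5 burnt)
  -> target ignites at step 5
Step 6: cell (4,5)='.' (+5 fires, +5 burnt)
Step 7: cell (4,5)='.' (+2 fires, +5 burnt)
Step 8: cell (4,5)='.' (+0 fires, +2 burnt)
  fire out at step 8

5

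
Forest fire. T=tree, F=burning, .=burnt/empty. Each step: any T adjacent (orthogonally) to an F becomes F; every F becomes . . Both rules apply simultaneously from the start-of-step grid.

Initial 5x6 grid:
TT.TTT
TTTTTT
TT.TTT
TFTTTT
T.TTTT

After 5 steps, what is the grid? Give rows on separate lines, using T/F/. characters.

Step 1: 3 trees catch fire, 1 burn out
  TT.TTT
  TTTTTT
  TF.TTT
  F.FTTT
  T.TTTT
Step 2: 5 trees catch fire, 3 burn out
  TT.TTT
  TFTTTT
  F..TTT
  ...FTT
  F.FTTT
Step 3: 6 trees catch fire, 5 burn out
  TF.TTT
  F.FTTT
  ...FTT
  ....FT
  ...FTT
Step 4: 5 trees catch fire, 6 burn out
  F..TTT
  ...FTT
  ....FT
  .....F
  ....FT
Step 5: 4 trees catch fire, 5 burn out
  ...FTT
  ....FT
  .....F
  ......
  .....F

...FTT
....FT
.....F
......
.....F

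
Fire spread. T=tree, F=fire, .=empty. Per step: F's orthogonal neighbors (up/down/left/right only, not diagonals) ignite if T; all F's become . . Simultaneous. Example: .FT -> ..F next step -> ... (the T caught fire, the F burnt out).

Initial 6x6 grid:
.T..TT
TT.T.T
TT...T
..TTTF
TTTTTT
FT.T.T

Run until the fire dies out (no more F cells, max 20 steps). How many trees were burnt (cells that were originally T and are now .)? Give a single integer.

Step 1: +5 fires, +2 burnt (F count now 5)
Step 2: +5 fires, +5 burnt (F count now 5)
Step 3: +4 fires, +5 burnt (F count now 4)
Step 4: +2 fires, +4 burnt (F count now 2)
Step 5: +0 fires, +2 burnt (F count now 0)
Fire out after step 5
Initially T: 22, now '.': 30
Total burnt (originally-T cells now '.'): 16

Answer: 16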